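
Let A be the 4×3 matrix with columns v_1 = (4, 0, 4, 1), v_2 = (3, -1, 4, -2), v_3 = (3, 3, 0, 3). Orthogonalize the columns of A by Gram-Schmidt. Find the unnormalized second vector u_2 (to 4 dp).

u_2 = (-0.1515, -1.0000, 0.8485, -2.7879)

v_1 = (4, 0, 4, 1); ‖v_1‖ = 5.7446, so q_1 = (0.6963, 0.0000, 0.6963, 0.1741).
q_1·v_2 = 0.6963·3 + 0.0000·(-1) + 0.6963·4 + 0.1741·(-2) = 4.5260.
u_2 = v_2 − 4.5260·q_1 = (-0.1515, -1.0000, 0.8485, -2.7879).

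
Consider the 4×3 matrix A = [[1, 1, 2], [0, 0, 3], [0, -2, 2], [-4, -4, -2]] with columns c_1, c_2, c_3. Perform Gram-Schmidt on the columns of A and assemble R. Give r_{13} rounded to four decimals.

c_1 = (1, 0, 0, -4); ‖c_1‖ = 4.1231, so q_1 = (0.2425, 0.0000, 0.0000, -0.9701).
r_{13} = q_1·c_3 = 2.4254.

r_{13} = 2.4254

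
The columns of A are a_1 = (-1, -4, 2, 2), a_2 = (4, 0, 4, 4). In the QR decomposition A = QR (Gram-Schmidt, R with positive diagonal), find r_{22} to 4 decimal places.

r_{22} = 6.4992

a_1 = (-1, -4, 2, 2); ‖a_1‖ = 5.0000, so e_1 = (-0.2000, -0.8000, 0.4000, 0.4000).
e_1·a_2 = (-0.2000)·4 + (-0.8000)·0 + 0.4000·4 + 0.4000·4 = 2.4000.
u_2 = a_2 − 2.4000·e_1 = (4.4800, 1.9200, 3.0400, 3.0400).
r_{22} = ‖u_2‖ = 6.4992.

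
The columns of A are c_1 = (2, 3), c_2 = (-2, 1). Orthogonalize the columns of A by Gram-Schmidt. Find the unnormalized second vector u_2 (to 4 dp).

c_1 = (2, 3); ‖c_1‖ = 3.6056, so q_1 = (0.5547, 0.8321).
q_1·c_2 = 0.5547·(-2) + 0.8321·1 = -0.2774.
u_2 = c_2 + 0.2774·q_1 = (-1.8462, 1.2308).

u_2 = (-1.8462, 1.2308)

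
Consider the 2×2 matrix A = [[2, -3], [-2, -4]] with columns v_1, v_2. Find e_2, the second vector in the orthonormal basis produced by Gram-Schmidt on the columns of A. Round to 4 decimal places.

e_2 = (-0.7071, -0.7071)

v_1 = (2, -2); ‖v_1‖ = 2.8284, so e_1 = (0.7071, -0.7071).
e_1·v_2 = 0.7071·(-3) + (-0.7071)·(-4) = 0.7071.
u_2 = v_2 − 0.7071·e_1 = (-3.5000, -3.5000).
‖u_2‖ = 4.9497, so e_2 = (-0.7071, -0.7071).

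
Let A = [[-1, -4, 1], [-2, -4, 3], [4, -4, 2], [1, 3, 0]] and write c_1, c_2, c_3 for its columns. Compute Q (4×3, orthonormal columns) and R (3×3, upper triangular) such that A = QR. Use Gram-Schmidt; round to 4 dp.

c_1 = (-1, -2, 4, 1); ‖c_1‖ = 4.6904, so e_1 = (-0.2132, -0.4264, 0.8528, 0.2132).
e_1·c_2 = (-0.2132)·(-4) + (-0.4264)·(-4) + 0.8528·(-4) + 0.2132·3 = -0.2132.
u_2 = c_2 + 0.2132·e_1 = (-4.0455, -4.0909, -3.8182, 3.0455).
‖u_2‖ = 7.5468, so e_2 = (-0.5360, -0.5421, -0.5059, 0.4035).
e_1·c_3 = (-0.2132)·1 + (-0.4264)·3 + 0.8528·2 + 0.2132·0 = 0.2132; e_2·c_3 = (-0.5360)·1 + (-0.5421)·3 + (-0.5059)·2 + 0.4035·0 = -3.1741.
u_3 = c_3 − 0.2132·e_1 + 3.1741·e_2 = (-0.6560, 1.3703, 0.2123, 1.2354).
‖u_3‖ = 1.9696, so e_3 = (-0.3331, 0.6957, 0.1078, 0.6272).

Q = [[-0.2132, -0.5360, -0.3331], [-0.4264, -0.5421, 0.6957], [0.8528, -0.5059, 0.1078], [0.2132, 0.4035, 0.6272]], R = [[4.6904, -0.2132, 0.2132], [0.0000, 7.5468, -3.1741], [0.0000, 0.0000, 1.9696]]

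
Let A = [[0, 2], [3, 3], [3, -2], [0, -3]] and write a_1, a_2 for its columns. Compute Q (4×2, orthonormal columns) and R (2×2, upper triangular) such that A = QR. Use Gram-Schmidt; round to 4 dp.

q_1 = a_1/‖a_1‖ = (0, 3, 3, 0)/4.2426 = (0.0000, 0.7071, 0.7071, 0.0000).
r_{12} = q_1·a_2 = 0.7071.
u_2 = a_2 − 0.7071·q_1 = (2.0000, 2.5000, -2.5000, -3.0000).
‖u_2‖ = 5.0498, so q_2 = (0.3961, 0.4951, -0.4951, -0.5941).

Q = [[0.0000, 0.3961], [0.7071, 0.4951], [0.7071, -0.4951], [0.0000, -0.5941]], R = [[4.2426, 0.7071], [0.0000, 5.0498]]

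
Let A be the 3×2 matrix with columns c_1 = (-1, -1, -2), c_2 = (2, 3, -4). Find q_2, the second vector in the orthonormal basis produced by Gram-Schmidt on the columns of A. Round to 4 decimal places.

q_1 = c_1/‖c_1‖ = (-1, -1, -2)/2.4495 = (-0.4082, -0.4082, -0.8165).
r_{12} = q_1·c_2 = 1.2247.
u_2 = c_2 − 1.2247·q_1 = (2.5000, 3.5000, -3.0000).
‖u_2‖ = 5.2440, so q_2 = (0.4767, 0.6674, -0.5721).

q_2 = (0.4767, 0.6674, -0.5721)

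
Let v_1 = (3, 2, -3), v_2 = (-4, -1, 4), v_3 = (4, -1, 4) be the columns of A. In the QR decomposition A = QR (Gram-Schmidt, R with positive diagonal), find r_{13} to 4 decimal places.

q_1 = v_1/‖v_1‖ = (3, 2, -3)/4.6904 = (0.6396, 0.4264, -0.6396).
r_{13} = q_1·v_3 = -0.4264.

r_{13} = -0.4264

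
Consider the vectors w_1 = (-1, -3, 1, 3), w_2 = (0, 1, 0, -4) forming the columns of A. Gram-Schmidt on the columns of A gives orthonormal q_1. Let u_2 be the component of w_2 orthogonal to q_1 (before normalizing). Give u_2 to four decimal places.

u_2 = (-0.7500, -1.2500, 0.7500, -1.7500)

w_1 = (-1, -3, 1, 3); ‖w_1‖ = 4.4721, so q_1 = (-0.2236, -0.6708, 0.2236, 0.6708).
q_1·w_2 = (-0.2236)·0 + (-0.6708)·1 + 0.2236·0 + 0.6708·(-4) = -3.3541.
u_2 = w_2 + 3.3541·q_1 = (-0.7500, -1.2500, 0.7500, -1.7500).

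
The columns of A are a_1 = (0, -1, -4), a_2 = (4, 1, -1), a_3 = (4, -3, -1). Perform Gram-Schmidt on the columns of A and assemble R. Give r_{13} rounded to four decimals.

a_1 = (0, -1, -4); ‖a_1‖ = 4.1231, so q_1 = (0.0000, -0.2425, -0.9701).
r_{13} = q_1·a_3 = 1.6977.

r_{13} = 1.6977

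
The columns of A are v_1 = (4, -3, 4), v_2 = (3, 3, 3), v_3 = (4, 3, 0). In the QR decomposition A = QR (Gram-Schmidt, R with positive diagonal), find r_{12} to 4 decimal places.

r_{12} = 2.3426

v_1 = (4, -3, 4); ‖v_1‖ = 6.4031, so q_1 = (0.6247, -0.4685, 0.6247).
r_{12} = q_1·v_2 = 2.3426.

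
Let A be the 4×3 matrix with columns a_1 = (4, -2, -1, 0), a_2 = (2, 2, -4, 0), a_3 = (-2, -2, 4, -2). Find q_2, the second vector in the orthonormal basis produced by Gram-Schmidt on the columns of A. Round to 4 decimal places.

a_1 = (4, -2, -1, 0); ‖a_1‖ = 4.5826, so q_1 = (0.8729, -0.4364, -0.2182, 0.0000).
q_1·a_2 = 0.8729·2 + (-0.4364)·2 + (-0.2182)·(-4) + 0.0000·0 = 1.7457.
u_2 = a_2 − 1.7457·q_1 = (0.4762, 2.7619, -3.6190, 0.0000).
‖u_2‖ = 4.5774, so q_2 = (0.1040, 0.6034, -0.7906, 0.0000).

q_2 = (0.1040, 0.6034, -0.7906, 0.0000)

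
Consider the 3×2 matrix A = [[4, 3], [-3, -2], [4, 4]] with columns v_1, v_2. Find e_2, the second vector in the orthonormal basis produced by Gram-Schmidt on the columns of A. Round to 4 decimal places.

v_1 = (4, -3, 4); ‖v_1‖ = 6.4031, so e_1 = (0.6247, -0.4685, 0.6247).
e_1·v_2 = 0.6247·3 + (-0.4685)·(-2) + 0.6247·4 = 5.3099.
u_2 = v_2 − 5.3099·e_1 = (-0.3171, 0.4878, 0.6829).
‖u_2‖ = 0.8971, so e_2 = (-0.3534, 0.5437, 0.7612).

e_2 = (-0.3534, 0.5437, 0.7612)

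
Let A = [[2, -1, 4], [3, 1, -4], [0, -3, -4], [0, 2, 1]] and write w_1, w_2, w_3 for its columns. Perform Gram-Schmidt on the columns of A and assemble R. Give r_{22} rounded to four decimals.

r_{22} = 3.8630

w_1 = (2, 3, 0, 0); ‖w_1‖ = 3.6056, so q_1 = (0.5547, 0.8321, 0.0000, 0.0000).
q_1·w_2 = 0.5547·(-1) + 0.8321·1 + 0.0000·(-3) + 0.0000·2 = 0.2774.
u_2 = w_2 − 0.2774·q_1 = (-1.1538, 0.7692, -3.0000, 2.0000).
r_{22} = ‖u_2‖ = 3.8630.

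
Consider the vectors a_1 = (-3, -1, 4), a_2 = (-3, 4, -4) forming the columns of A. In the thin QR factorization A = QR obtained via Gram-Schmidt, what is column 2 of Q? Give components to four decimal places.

q_1 = a_1/‖a_1‖ = (-3, -1, 4)/5.0990 = (-0.5883, -0.1961, 0.7845).
r_{12} = q_1·a_2 = -2.1573.
u_2 = a_2 + 2.1573·q_1 = (-4.2692, 3.5769, -2.3077).
‖u_2‖ = 6.0288, so q_2 = (-0.7081, 0.5933, -0.3828).

q_2 = (-0.7081, 0.5933, -0.3828)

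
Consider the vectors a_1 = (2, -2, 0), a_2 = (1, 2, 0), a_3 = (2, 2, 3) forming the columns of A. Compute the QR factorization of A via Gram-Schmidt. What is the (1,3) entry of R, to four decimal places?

r_{13} = 0.0000

a_1 = (2, -2, 0); ‖a_1‖ = 2.8284, so e_1 = (0.7071, -0.7071, 0.0000).
r_{13} = e_1·a_3 = 0.0000.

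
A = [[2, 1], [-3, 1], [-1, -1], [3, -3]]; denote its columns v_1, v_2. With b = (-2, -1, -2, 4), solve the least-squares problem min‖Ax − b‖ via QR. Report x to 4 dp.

q_1 = v_1/‖v_1‖ = (2, -3, -1, 3)/4.7958 = (0.4170, -0.6255, -0.2085, 0.6255).
r_{12} = q_1·v_2 = -1.8766.
u_2 = v_2 + 1.8766·q_1 = (1.7826, -0.1739, -1.3913, -1.8261).
‖u_2‖ = 2.9117, so q_2 = (0.6122, -0.0597, -0.4778, -0.6271).
Qᵀb = (2.7107, -2.7176).
Back-substitute: x_2 = -2.7176/2.9117 = -0.9333.
x_1 = (2.7107 + 1.8766·(-0.9333))/4.7958 = 0.2000.

x = (0.2000, -0.9333)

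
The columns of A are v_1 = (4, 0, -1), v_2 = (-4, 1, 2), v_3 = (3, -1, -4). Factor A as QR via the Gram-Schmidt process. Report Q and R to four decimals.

Q = [[0.9701, 0.1689, -0.1741], [0.0000, 0.7177, 0.6963], [-0.2425, 0.6755, -0.6963]], R = [[4.1231, -4.3656, 3.8806], [0.0000, 1.3933, -2.9132], [0.0000, 0.0000, 1.5667]]

v_1 = (4, 0, -1); ‖v_1‖ = 4.1231, so q_1 = (0.9701, 0.0000, -0.2425).
q_1·v_2 = 0.9701·(-4) + 0.0000·1 + (-0.2425)·2 = -4.3656.
u_2 = v_2 + 4.3656·q_1 = (0.2353, 1.0000, 0.9412).
‖u_2‖ = 1.3933, so q_2 = (0.1689, 0.7177, 0.6755).
q_1·v_3 = 0.9701·3 + 0.0000·(-1) + (-0.2425)·(-4) = 3.8806; q_2·v_3 = 0.1689·3 + 0.7177·(-1) + 0.6755·(-4) = -2.9132.
u_3 = v_3 − 3.8806·q_1 + 2.9132·q_2 = (-0.2727, 1.0909, -1.0909).
‖u_3‖ = 1.5667, so q_3 = (-0.1741, 0.6963, -0.6963).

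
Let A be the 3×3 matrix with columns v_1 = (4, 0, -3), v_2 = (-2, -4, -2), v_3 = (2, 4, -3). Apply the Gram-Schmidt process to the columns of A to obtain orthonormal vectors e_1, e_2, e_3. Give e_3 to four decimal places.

e_3 = (-0.4915, 0.5735, -0.6554)

v_1 = (4, 0, -3); ‖v_1‖ = 5.0000, so e_1 = (0.8000, 0.0000, -0.6000).
e_1·v_2 = 0.8000·(-2) + 0.0000·(-4) + (-0.6000)·(-2) = -0.4000.
u_2 = v_2 + 0.4000·e_1 = (-1.6800, -4.0000, -2.2400).
‖u_2‖ = 4.8826, so e_2 = (-0.3441, -0.8192, -0.4588).
e_1·v_3 = 0.8000·2 + 0.0000·4 + (-0.6000)·(-3) = 3.4000; e_2·v_3 = (-0.3441)·2 + (-0.8192)·4 + (-0.4588)·(-3) = -2.5888.
u_3 = v_3 − 3.4000·e_1 + 2.5888·e_2 = (-1.6107, 1.8792, -2.1477).
‖u_3‖ = 3.2769, so e_3 = (-0.4915, 0.5735, -0.6554).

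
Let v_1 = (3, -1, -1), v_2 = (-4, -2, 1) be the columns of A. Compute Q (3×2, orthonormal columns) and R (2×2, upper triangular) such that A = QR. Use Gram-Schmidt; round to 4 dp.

v_1 = (3, -1, -1); ‖v_1‖ = 3.3166, so q_1 = (0.9045, -0.3015, -0.3015).
q_1·v_2 = 0.9045·(-4) + (-0.3015)·(-2) + (-0.3015)·1 = -3.3166.
u_2 = v_2 + 3.3166·q_1 = (-1.0000, -3.0000, 0.0000).
‖u_2‖ = 3.1623, so q_2 = (-0.3162, -0.9487, 0.0000).

Q = [[0.9045, -0.3162], [-0.3015, -0.9487], [-0.3015, 0.0000]], R = [[3.3166, -3.3166], [0.0000, 3.1623]]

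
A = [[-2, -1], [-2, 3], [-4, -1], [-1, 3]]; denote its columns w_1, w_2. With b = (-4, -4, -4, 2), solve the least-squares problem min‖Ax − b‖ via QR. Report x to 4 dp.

q_1 = w_1/‖w_1‖ = (-2, -2, -4, -1)/5.0000 = (-0.4000, -0.4000, -0.8000, -0.2000).
r_{12} = q_1·w_2 = -0.6000.
u_2 = w_2 + 0.6000·q_1 = (-1.2400, 2.7600, -1.4800, 2.8800).
‖u_2‖ = 4.4317, so q_2 = (-0.2798, 0.6228, -0.3340, 0.6499).
Qᵀb = (6.0000, 1.2636).
Back-substitute: x_2 = 1.2636/4.4317 = 0.2851.
x_1 = (6.0000 + 0.6000·0.2851)/5.0000 = 1.2342.

x = (1.2342, 0.2851)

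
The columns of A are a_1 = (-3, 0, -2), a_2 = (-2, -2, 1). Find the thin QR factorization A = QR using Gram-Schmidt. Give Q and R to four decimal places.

a_1 = (-3, 0, -2); ‖a_1‖ = 3.6056, so q_1 = (-0.8321, 0.0000, -0.5547).
q_1·a_2 = (-0.8321)·(-2) + 0.0000·(-2) + (-0.5547)·1 = 1.1094.
u_2 = a_2 − 1.1094·q_1 = (-1.0769, -2.0000, 1.6154).
‖u_2‖ = 2.7873, so q_2 = (-0.3864, -0.7175, 0.5795).

Q = [[-0.8321, -0.3864], [0.0000, -0.7175], [-0.5547, 0.5795]], R = [[3.6056, 1.1094], [0.0000, 2.7873]]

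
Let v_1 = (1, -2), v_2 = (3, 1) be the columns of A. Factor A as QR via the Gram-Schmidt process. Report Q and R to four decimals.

v_1 = (1, -2); ‖v_1‖ = 2.2361, so e_1 = (0.4472, -0.8944).
e_1·v_2 = 0.4472·3 + (-0.8944)·1 = 0.4472.
u_2 = v_2 − 0.4472·e_1 = (2.8000, 1.4000).
‖u_2‖ = 3.1305, so e_2 = (0.8944, 0.4472).

Q = [[0.4472, 0.8944], [-0.8944, 0.4472]], R = [[2.2361, 0.4472], [0.0000, 3.1305]]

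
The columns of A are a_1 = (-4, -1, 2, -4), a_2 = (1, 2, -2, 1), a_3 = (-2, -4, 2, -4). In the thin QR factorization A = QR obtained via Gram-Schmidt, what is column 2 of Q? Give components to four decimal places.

a_1 = (-4, -1, 2, -4); ‖a_1‖ = 6.0828, so e_1 = (-0.6576, -0.1644, 0.3288, -0.6576).
e_1·a_2 = (-0.6576)·1 + (-0.1644)·2 + 0.3288·(-2) + (-0.6576)·1 = -2.3016.
u_2 = a_2 + 2.3016·e_1 = (-0.5135, 1.6216, -1.2432, -0.5135).
‖u_2‖ = 2.1686, so e_2 = (-0.2368, 0.7478, -0.5733, -0.2368).

e_2 = (-0.2368, 0.7478, -0.5733, -0.2368)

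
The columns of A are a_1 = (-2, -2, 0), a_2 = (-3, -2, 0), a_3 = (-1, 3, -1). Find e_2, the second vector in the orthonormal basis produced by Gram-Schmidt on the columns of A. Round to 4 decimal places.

a_1 = (-2, -2, 0); ‖a_1‖ = 2.8284, so e_1 = (-0.7071, -0.7071, 0.0000).
e_1·a_2 = (-0.7071)·(-3) + (-0.7071)·(-2) + 0.0000·0 = 3.5355.
u_2 = a_2 − 3.5355·e_1 = (-0.5000, 0.5000, 0.0000).
‖u_2‖ = 0.7071, so e_2 = (-0.7071, 0.7071, 0.0000).

e_2 = (-0.7071, 0.7071, 0.0000)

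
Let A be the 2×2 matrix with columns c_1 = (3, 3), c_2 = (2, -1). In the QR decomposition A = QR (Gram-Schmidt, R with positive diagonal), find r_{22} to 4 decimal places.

r_{22} = 2.1213

c_1 = (3, 3); ‖c_1‖ = 4.2426, so q_1 = (0.7071, 0.7071).
q_1·c_2 = 0.7071·2 + 0.7071·(-1) = 0.7071.
u_2 = c_2 − 0.7071·q_1 = (1.5000, -1.5000).
r_{22} = ‖u_2‖ = 2.1213.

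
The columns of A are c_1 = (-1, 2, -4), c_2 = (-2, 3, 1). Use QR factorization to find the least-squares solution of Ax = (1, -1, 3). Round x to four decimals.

c_1 = (-1, 2, -4); ‖c_1‖ = 4.5826, so q_1 = (-0.2182, 0.4364, -0.8729).
q_1·c_2 = (-0.2182)·(-2) + 0.4364·3 + (-0.8729)·1 = 0.8729.
u_2 = c_2 − 0.8729·q_1 = (-1.8095, 2.6190, 1.7619).
‖u_2‖ = 3.6384, so q_2 = (-0.4973, 0.7198, 0.4843).
Qᵀb = (-3.2733, 0.2356).
Back-substitute: x_2 = 0.2356/3.6384 = 0.0647.
x_1 = (-3.2733 − 0.8729·0.0647)/4.5826 = -0.7266.

x = (-0.7266, 0.0647)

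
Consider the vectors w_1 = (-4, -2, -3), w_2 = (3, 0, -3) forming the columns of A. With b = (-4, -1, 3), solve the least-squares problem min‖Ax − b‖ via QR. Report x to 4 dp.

w_1 = (-4, -2, -3); ‖w_1‖ = 5.3852, so e_1 = (-0.7428, -0.3714, -0.5571).
e_1·w_2 = (-0.7428)·3 + (-0.3714)·0 + (-0.5571)·(-3) = -0.5571.
u_2 = w_2 + 0.5571·e_1 = (2.5862, -0.2069, -3.3103).
‖u_2‖ = 4.2059, so e_2 = (0.6149, -0.0492, -0.7871).
Qᵀb = (1.6713, -4.7716).
Back-substitute: x_2 = -4.7716/4.2059 = -1.1345.
x_1 = (1.6713 + 0.5571·(-1.1345))/5.3852 = 0.1930.

x = (0.1930, -1.1345)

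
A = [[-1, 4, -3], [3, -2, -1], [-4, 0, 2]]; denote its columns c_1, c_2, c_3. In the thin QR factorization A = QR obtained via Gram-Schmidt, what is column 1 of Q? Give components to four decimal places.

c_1 = (-1, 3, -4); ‖c_1‖ = 5.0990, so q_1 = (-0.1961, 0.5883, -0.7845).

q_1 = (-0.1961, 0.5883, -0.7845)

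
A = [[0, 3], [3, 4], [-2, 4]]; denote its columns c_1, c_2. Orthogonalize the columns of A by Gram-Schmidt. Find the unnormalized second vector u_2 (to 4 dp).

q_1 = c_1/‖c_1‖ = (0, 3, -2)/3.6056 = (0.0000, 0.8321, -0.5547).
r_{12} = q_1·c_2 = 1.1094.
u_2 = c_2 − 1.1094·q_1 = (3.0000, 3.0769, 4.6154).

u_2 = (3.0000, 3.0769, 4.6154)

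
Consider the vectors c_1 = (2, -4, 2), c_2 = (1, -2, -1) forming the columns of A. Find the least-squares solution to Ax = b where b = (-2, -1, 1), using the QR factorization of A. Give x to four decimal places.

c_1 = (2, -4, 2); ‖c_1‖ = 4.8990, so q_1 = (0.4082, -0.8165, 0.4082).
q_1·c_2 = 0.4082·1 + (-0.8165)·(-2) + 0.4082·(-1) = 1.6330.
u_2 = c_2 − 1.6330·q_1 = (0.3333, -0.6667, -1.6667).
‖u_2‖ = 1.8257, so q_2 = (0.1826, -0.3651, -0.9129).
Qᵀb = (0.4082, -0.9129).
Back-substitute: x_2 = -0.9129/1.8257 = -0.5000.
x_1 = (0.4082 − 1.6330·(-0.5000))/4.8990 = 0.2500.

x = (0.2500, -0.5000)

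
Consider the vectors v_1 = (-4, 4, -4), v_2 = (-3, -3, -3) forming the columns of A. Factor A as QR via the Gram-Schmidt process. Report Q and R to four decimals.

Q = [[-0.5774, -0.4082], [0.5774, -0.8165], [-0.5774, -0.4082]], R = [[6.9282, 1.7321], [0.0000, 4.8990]]

v_1 = (-4, 4, -4); ‖v_1‖ = 6.9282, so q_1 = (-0.5774, 0.5774, -0.5774).
q_1·v_2 = (-0.5774)·(-3) + 0.5774·(-3) + (-0.5774)·(-3) = 1.7321.
u_2 = v_2 − 1.7321·q_1 = (-2.0000, -4.0000, -2.0000).
‖u_2‖ = 4.8990, so q_2 = (-0.4082, -0.8165, -0.4082).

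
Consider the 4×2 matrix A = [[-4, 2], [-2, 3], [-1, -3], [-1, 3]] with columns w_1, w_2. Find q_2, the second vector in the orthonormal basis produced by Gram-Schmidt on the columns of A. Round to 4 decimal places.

w_1 = (-4, -2, -1, -1); ‖w_1‖ = 4.6904, so q_1 = (-0.8528, -0.4264, -0.2132, -0.2132).
q_1·w_2 = (-0.8528)·2 + (-0.4264)·3 + (-0.2132)·(-3) + (-0.2132)·3 = -2.9848.
u_2 = w_2 + 2.9848·q_1 = (-0.5455, 1.7273, -3.6364, 2.3636).
‖u_2‖ = 4.7001, so q_2 = (-0.1161, 0.3675, -0.7737, 0.5029).

q_2 = (-0.1161, 0.3675, -0.7737, 0.5029)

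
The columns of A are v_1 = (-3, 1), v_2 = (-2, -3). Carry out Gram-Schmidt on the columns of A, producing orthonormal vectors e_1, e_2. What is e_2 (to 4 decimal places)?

e_2 = (-0.3162, -0.9487)

e_1 = v_1/‖v_1‖ = (-3, 1)/3.1623 = (-0.9487, 0.3162).
r_{12} = e_1·v_2 = 0.9487.
u_2 = v_2 − 0.9487·e_1 = (-1.1000, -3.3000).
‖u_2‖ = 3.4785, so e_2 = (-0.3162, -0.9487).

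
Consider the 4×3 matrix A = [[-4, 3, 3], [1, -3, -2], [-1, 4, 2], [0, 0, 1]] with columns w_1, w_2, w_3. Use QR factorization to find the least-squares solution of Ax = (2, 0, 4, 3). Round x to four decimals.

x = (0.9094, -0.2246, 2.0399)

w_1 = (-4, 1, -1, 0); ‖w_1‖ = 4.2426, so e_1 = (-0.9428, 0.2357, -0.2357, 0.0000).
e_1·w_2 = (-0.9428)·3 + 0.2357·(-3) + (-0.2357)·4 + 0.0000·0 = -4.4783.
u_2 = w_2 + 4.4783·e_1 = (-1.2222, -1.9444, 2.9444, 0.0000).
‖u_2‖ = 3.7342, so e_2 = (-0.3273, -0.5207, 0.7885, 0.0000).
e_1·w_3 = (-0.9428)·3 + 0.2357·(-2) + (-0.2357)·2 + 0.0000·1 = -3.7712; e_2·w_3 = (-0.3273)·3 + (-0.5207)·(-2) + 0.7885·2 + 0.0000·1 = 1.6365.
u_3 = w_3 + 3.7712·e_1 − 1.6365·e_2 = (-0.0199, -0.2590, -0.1793, 1.0000).
‖u_3‖ = 1.0486, so e_3 = (-0.0190, -0.2470, -0.1710, 0.9536).
Qᵀb = (-2.8284, 2.4994, 2.1390).
Back-substitute: x_3 = 2.1390/1.0486 = 2.0399.
x_2 = (2.4994 − 1.6365·2.0399)/3.7342 = -0.2246.
x_1 = (-2.8284 + 4.4783·(-0.2246) + 3.7712·2.0399)/4.2426 = 0.9094.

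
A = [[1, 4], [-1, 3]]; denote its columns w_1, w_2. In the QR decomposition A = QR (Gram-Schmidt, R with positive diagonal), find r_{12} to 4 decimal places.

q_1 = w_1/‖w_1‖ = (1, -1)/1.4142 = (0.7071, -0.7071).
r_{12} = q_1·w_2 = 0.7071.

r_{12} = 0.7071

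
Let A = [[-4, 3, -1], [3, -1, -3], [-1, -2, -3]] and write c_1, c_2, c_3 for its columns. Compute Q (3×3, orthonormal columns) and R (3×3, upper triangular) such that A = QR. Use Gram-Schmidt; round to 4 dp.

Q = [[-0.7845, 0.3651, -0.5013], [0.5883, 0.1826, -0.7877], [-0.1961, -0.9129, -0.3581]], R = [[5.0990, -2.5495, -0.3922], [0.0000, 2.7386, 1.8257], [0.0000, 0.0000, 3.9386]]

q_1 = c_1/‖c_1‖ = (-4, 3, -1)/5.0990 = (-0.7845, 0.5883, -0.1961).
r_{12} = q_1·c_2 = -2.5495.
u_2 = c_2 + 2.5495·q_1 = (1.0000, 0.5000, -2.5000).
‖u_2‖ = 2.7386, so q_2 = (0.3651, 0.1826, -0.9129).
r_{13} = q_1·c_3 = -0.3922; r_{23} = q_2·c_3 = 1.8257.
u_3 = c_3 + 0.3922·q_1 − 1.8257·q_2 = (-1.9744, -3.1026, -1.4103).
‖u_3‖ = 3.9386, so q_3 = (-0.5013, -0.7877, -0.3581).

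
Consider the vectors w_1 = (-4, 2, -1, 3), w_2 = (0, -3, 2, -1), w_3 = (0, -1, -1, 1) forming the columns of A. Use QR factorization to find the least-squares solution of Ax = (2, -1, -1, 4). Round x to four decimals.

x = (-0.1677, -0.3460, 2.1118)

w_1 = (-4, 2, -1, 3); ‖w_1‖ = 5.4772, so q_1 = (-0.7303, 0.3651, -0.1826, 0.5477).
q_1·w_2 = (-0.7303)·0 + 0.3651·(-3) + (-0.1826)·2 + 0.5477·(-1) = -2.0083.
u_2 = w_2 + 2.0083·q_1 = (-1.4667, -2.2667, 1.6333, 0.1000).
‖u_2‖ = 3.1570, so q_2 = (-0.4646, -0.7180, 0.5174, 0.0317).
q_1·w_3 = (-0.7303)·0 + 0.3651·(-1) + (-0.1826)·(-1) + 0.5477·1 = 0.3651; q_2·w_3 = (-0.4646)·0 + (-0.7180)·(-1) + 0.5174·(-1) + 0.0317·1 = 0.2323.
u_3 = w_3 − 0.3651·q_1 − 0.2323·q_2 = (0.3746, -0.9666, -1.0535, 0.7926).
‖u_3‖ = 1.6771, so q_3 = (0.2233, -0.5763, -0.6282, 0.4726).
Qᵀb = (0.5477, -0.6018, 3.5417).
Back-substitute: x_3 = 3.5417/1.6771 = 2.1118.
x_2 = (-0.6018 − 0.2323·2.1118)/3.1570 = -0.3460.
x_1 = (0.5477 + 2.0083·(-0.3460) − 0.3651·2.1118)/5.4772 = -0.1677.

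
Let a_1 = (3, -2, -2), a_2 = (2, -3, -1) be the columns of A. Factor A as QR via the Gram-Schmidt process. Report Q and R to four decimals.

a_1 = (3, -2, -2); ‖a_1‖ = 4.1231, so q_1 = (0.7276, -0.4851, -0.4851).
q_1·a_2 = 0.7276·2 + (-0.4851)·(-3) + (-0.4851)·(-1) = 3.3955.
u_2 = a_2 − 3.3955·q_1 = (-0.4706, -1.3529, 0.6471).
‖u_2‖ = 1.5718, so q_2 = (-0.2994, -0.8608, 0.4117).

Q = [[0.7276, -0.2994], [-0.4851, -0.8608], [-0.4851, 0.4117]], R = [[4.1231, 3.3955], [0.0000, 1.5718]]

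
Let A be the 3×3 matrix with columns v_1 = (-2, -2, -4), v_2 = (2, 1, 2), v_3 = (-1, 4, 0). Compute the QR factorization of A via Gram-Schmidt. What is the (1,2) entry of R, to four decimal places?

v_1 = (-2, -2, -4); ‖v_1‖ = 4.8990, so q_1 = (-0.4082, -0.4082, -0.8165).
r_{12} = q_1·v_2 = -2.8577.

r_{12} = -2.8577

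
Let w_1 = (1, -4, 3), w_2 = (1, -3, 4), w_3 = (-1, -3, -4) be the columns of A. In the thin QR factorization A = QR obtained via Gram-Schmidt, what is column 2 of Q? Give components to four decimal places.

e_2 = (0.0275, 0.6042, 0.7964)

w_1 = (1, -4, 3); ‖w_1‖ = 5.0990, so e_1 = (0.1961, -0.7845, 0.5883).
e_1·w_2 = 0.1961·1 + (-0.7845)·(-3) + 0.5883·4 = 4.9029.
u_2 = w_2 − 4.9029·e_1 = (0.0385, 0.8462, 1.1154).
‖u_2‖ = 1.4005, so e_2 = (0.0275, 0.6042, 0.7964).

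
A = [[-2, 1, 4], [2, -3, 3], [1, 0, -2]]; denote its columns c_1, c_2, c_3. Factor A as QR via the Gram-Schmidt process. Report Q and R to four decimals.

Q = [[-0.6667, -0.4576, 0.5883], [0.6667, -0.7191, 0.1961], [0.3333, 0.5230, 0.7845]], R = [[3.0000, -2.6667, -1.3333], [0.0000, 1.6997, -5.0336], [0.0000, 0.0000, 1.3728]]

c_1 = (-2, 2, 1); ‖c_1‖ = 3.0000, so q_1 = (-0.6667, 0.6667, 0.3333).
q_1·c_2 = (-0.6667)·1 + 0.6667·(-3) + 0.3333·0 = -2.6667.
u_2 = c_2 + 2.6667·q_1 = (-0.7778, -1.2222, 0.8889).
‖u_2‖ = 1.6997, so q_2 = (-0.4576, -0.7191, 0.5230).
q_1·c_3 = (-0.6667)·4 + 0.6667·3 + 0.3333·(-2) = -1.3333; q_2·c_3 = (-0.4576)·4 + (-0.7191)·3 + 0.5230·(-2) = -5.0336.
u_3 = c_3 + 1.3333·q_1 + 5.0336·q_2 = (0.8077, 0.2692, 1.0769).
‖u_3‖ = 1.3728, so q_3 = (0.5883, 0.1961, 0.7845).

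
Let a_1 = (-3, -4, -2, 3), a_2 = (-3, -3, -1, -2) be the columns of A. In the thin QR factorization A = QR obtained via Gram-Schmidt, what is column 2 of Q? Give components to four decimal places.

q_2 = (-0.4225, -0.3085, -0.0268, -0.8518)

q_1 = a_1/‖a_1‖ = (-3, -4, -2, 3)/6.1644 = (-0.4867, -0.6489, -0.3244, 0.4867).
r_{12} = q_1·a_2 = 2.7578.
u_2 = a_2 − 2.7578·q_1 = (-1.6579, -1.2105, -0.1053, -3.3421).
‖u_2‖ = 3.9236, so q_2 = (-0.4225, -0.3085, -0.0268, -0.8518).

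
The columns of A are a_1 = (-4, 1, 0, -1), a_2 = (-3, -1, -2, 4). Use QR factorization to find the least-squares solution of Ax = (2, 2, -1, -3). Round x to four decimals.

a_1 = (-4, 1, 0, -1); ‖a_1‖ = 4.2426, so e_1 = (-0.9428, 0.2357, 0.0000, -0.2357).
e_1·a_2 = (-0.9428)·(-3) + 0.2357·(-1) + 0.0000·(-2) + (-0.2357)·4 = 1.6499.
u_2 = a_2 − 1.6499·e_1 = (-1.4444, -1.3889, -2.0000, 4.3889).
‖u_2‖ = 5.2228, so e_2 = (-0.2766, -0.2659, -0.3829, 0.8403).
Qᵀb = (-0.7071, -3.2230).
Back-substitute: x_2 = -3.2230/5.2228 = -0.6171.
x_1 = (-0.7071 − 1.6499·(-0.6171))/4.2426 = 0.0733.

x = (0.0733, -0.6171)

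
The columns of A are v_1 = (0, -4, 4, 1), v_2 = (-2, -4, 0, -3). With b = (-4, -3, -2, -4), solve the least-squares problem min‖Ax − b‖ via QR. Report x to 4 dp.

q_1 = v_1/‖v_1‖ = (0, -4, 4, 1)/5.7446 = (0.0000, -0.6963, 0.6963, 0.1741).
r_{12} = q_1·v_2 = 2.2630.
u_2 = v_2 − 2.2630·q_1 = (-2.0000, -2.4242, -1.5758, -3.3939).
‖u_2‖ = 4.8866, so q_2 = (-0.4093, -0.4961, -0.3225, -0.6945).
Qᵀb = (0.0000, 6.5485).
Back-substitute: x_2 = 6.5485/4.8866 = 1.3401.
x_1 = (0.0000 − 2.2630·1.3401)/5.7446 = -0.5279.

x = (-0.5279, 1.3401)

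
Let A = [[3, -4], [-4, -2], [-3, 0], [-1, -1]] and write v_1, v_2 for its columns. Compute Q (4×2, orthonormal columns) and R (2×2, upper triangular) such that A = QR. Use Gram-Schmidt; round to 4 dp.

Q = [[0.5071, -0.8218], [-0.6761, -0.5144], [-0.5071, -0.0565], [-0.1690, -0.2384]], R = [[5.9161, -0.5071], [0.0000, 4.5544]]

v_1 = (3, -4, -3, -1); ‖v_1‖ = 5.9161, so e_1 = (0.5071, -0.6761, -0.5071, -0.1690).
e_1·v_2 = 0.5071·(-4) + (-0.6761)·(-2) + (-0.5071)·0 + (-0.1690)·(-1) = -0.5071.
u_2 = v_2 + 0.5071·e_1 = (-3.7429, -2.3429, -0.2571, -1.0857).
‖u_2‖ = 4.5544, so e_2 = (-0.8218, -0.5144, -0.0565, -0.2384).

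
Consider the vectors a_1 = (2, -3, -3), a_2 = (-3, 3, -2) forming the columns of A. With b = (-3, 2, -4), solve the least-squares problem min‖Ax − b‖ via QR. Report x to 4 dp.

x = (0.5136, 1.2556)

a_1 = (2, -3, -3); ‖a_1‖ = 4.6904, so q_1 = (0.4264, -0.6396, -0.6396).
q_1·a_2 = 0.4264·(-3) + (-0.6396)·3 + (-0.6396)·(-2) = -1.9188.
u_2 = a_2 + 1.9188·q_1 = (-2.1818, 1.7727, -3.2273).
‖u_2‖ = 4.2800, so q_2 = (-0.5098, 0.4142, -0.7540).
Qᵀb = (0.0000, 5.3739).
Back-substitute: x_2 = 5.3739/4.2800 = 1.2556.
x_1 = (0.0000 + 1.9188·1.2556)/4.6904 = 0.5136.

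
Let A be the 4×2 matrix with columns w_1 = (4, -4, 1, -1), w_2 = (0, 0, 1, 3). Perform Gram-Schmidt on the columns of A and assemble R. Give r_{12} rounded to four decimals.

r_{12} = -0.3430

q_1 = w_1/‖w_1‖ = (4, -4, 1, -1)/5.8310 = (0.6860, -0.6860, 0.1715, -0.1715).
r_{12} = q_1·w_2 = -0.3430.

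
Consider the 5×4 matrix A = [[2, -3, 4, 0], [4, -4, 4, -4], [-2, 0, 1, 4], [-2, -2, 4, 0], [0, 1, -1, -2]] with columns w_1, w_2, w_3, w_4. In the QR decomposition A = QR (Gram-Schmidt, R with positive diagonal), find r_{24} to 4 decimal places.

w_1 = (2, 4, -2, -2, 0); ‖w_1‖ = 5.2915, so e_1 = (0.3780, 0.7559, -0.3780, -0.3780, 0.0000).
e_1·w_2 = 0.3780·(-3) + 0.7559·(-4) + (-0.3780)·0 + (-0.3780)·(-2) + 0.0000·1 = -3.4017.
u_2 = w_2 + 3.4017·e_1 = (-1.7143, -1.4286, -1.2857, -3.2857, 1.0000).
‖u_2‖ = 4.2929, so e_2 = (-0.3993, -0.3328, -0.2995, -0.7654, 0.2329).
r_{24} = e_2·w_4 = -0.3328.

r_{24} = -0.3328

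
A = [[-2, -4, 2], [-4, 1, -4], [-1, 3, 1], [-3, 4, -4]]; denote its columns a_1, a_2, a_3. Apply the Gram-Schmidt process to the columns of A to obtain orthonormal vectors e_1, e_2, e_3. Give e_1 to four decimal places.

a_1 = (-2, -4, -1, -3); ‖a_1‖ = 5.4772, so e_1 = (-0.3651, -0.7303, -0.1826, -0.5477).

e_1 = (-0.3651, -0.7303, -0.1826, -0.5477)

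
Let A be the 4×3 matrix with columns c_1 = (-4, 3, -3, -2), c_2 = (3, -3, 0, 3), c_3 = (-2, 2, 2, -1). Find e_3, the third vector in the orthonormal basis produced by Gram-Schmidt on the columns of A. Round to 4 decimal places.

c_1 = (-4, 3, -3, -2); ‖c_1‖ = 6.1644, so e_1 = (-0.6489, 0.4867, -0.4867, -0.3244).
e_1·c_2 = (-0.6489)·3 + 0.4867·(-3) + (-0.4867)·0 + (-0.3244)·3 = -4.3800.
u_2 = c_2 + 4.3800·e_1 = (0.1579, -0.8684, -2.1316, 1.5789).
‖u_2‖ = 2.7957, so e_2 = (0.0565, -0.3106, -0.7625, 0.5648).
e_1·c_3 = (-0.6489)·(-2) + 0.4867·2 + (-0.4867)·2 + (-0.3244)·(-1) = 1.6222; e_2·c_3 = 0.0565·(-2) + (-0.3106)·2 + (-0.7625)·2 + 0.5648·(-1) = -2.8239.
u_3 = c_3 − 1.6222·e_1 + 2.8239·e_2 = (-0.7879, 0.3333, 0.6364, 1.1212).
‖u_3‖ = 1.5472, so e_3 = (-0.5092, 0.2154, 0.4113, 0.7247).

e_3 = (-0.5092, 0.2154, 0.4113, 0.7247)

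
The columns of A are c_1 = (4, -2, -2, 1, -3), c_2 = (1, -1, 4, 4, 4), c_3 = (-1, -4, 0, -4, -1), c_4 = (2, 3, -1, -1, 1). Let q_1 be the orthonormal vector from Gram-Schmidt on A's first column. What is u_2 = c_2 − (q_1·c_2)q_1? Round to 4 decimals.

u_2 = (2.1765, -1.5882, 3.4118, 4.2941, 3.1176)

c_1 = (4, -2, -2, 1, -3); ‖c_1‖ = 5.8310, so q_1 = (0.6860, -0.3430, -0.3430, 0.1715, -0.5145).
q_1·c_2 = 0.6860·1 + (-0.3430)·(-1) + (-0.3430)·4 + 0.1715·4 + (-0.5145)·4 = -1.7150.
u_2 = c_2 + 1.7150·q_1 = (2.1765, -1.5882, 3.4118, 4.2941, 3.1176).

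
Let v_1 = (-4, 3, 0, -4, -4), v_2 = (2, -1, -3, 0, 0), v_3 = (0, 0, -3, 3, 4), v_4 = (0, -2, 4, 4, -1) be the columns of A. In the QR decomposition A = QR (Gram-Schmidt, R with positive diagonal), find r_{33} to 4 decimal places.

r_{33} = 4.3768

v_1 = (-4, 3, 0, -4, -4); ‖v_1‖ = 7.5498, so e_1 = (-0.5298, 0.3974, 0.0000, -0.5298, -0.5298).
e_1·v_2 = (-0.5298)·2 + 0.3974·(-1) + 0.0000·(-3) + (-0.5298)·0 + (-0.5298)·0 = -1.4570.
u_2 = v_2 + 1.4570·e_1 = (1.2281, -0.4211, -3.0000, -0.7719, -0.7719).
‖u_2‖ = 3.4463, so e_2 = (0.3563, -0.1222, -0.8705, -0.2240, -0.2240).
e_1·v_3 = (-0.5298)·0 + 0.3974·0 + 0.0000·(-3) + (-0.5298)·3 + (-0.5298)·4 = -3.7087; e_2·v_3 = 0.3563·0 + (-0.1222)·0 + (-0.8705)·(-3) + (-0.2240)·3 + (-0.2240)·4 = 1.0436.
u_3 = v_3 + 3.7087·e_1 − 1.0436·e_2 = (-2.3368, 1.6012, -2.0916, 1.2688, 2.2688).
r_{33} = ‖u_3‖ = 4.3768.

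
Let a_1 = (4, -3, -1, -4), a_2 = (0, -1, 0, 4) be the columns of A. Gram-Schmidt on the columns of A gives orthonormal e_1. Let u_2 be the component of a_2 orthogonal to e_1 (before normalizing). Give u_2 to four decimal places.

e_1 = a_1/‖a_1‖ = (4, -3, -1, -4)/6.4807 = (0.6172, -0.4629, -0.1543, -0.6172).
r_{12} = e_1·a_2 = -2.0059.
u_2 = a_2 + 2.0059·e_1 = (1.2381, -1.9286, -0.3095, 2.7619).

u_2 = (1.2381, -1.9286, -0.3095, 2.7619)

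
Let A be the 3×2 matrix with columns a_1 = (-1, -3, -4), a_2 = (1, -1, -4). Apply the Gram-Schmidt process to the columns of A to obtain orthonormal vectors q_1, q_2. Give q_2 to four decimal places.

q_2 = (0.7191, 0.4576, -0.5230)

a_1 = (-1, -3, -4); ‖a_1‖ = 5.0990, so q_1 = (-0.1961, -0.5883, -0.7845).
q_1·a_2 = (-0.1961)·1 + (-0.5883)·(-1) + (-0.7845)·(-4) = 3.5301.
u_2 = a_2 − 3.5301·q_1 = (1.6923, 1.0769, -1.2308).
‖u_2‖ = 2.3534, so q_2 = (0.7191, 0.4576, -0.5230).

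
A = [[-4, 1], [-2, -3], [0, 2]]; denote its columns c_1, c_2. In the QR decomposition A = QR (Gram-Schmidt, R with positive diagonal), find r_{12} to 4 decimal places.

r_{12} = 0.4472

q_1 = c_1/‖c_1‖ = (-4, -2, 0)/4.4721 = (-0.8944, -0.4472, 0.0000).
r_{12} = q_1·c_2 = 0.4472.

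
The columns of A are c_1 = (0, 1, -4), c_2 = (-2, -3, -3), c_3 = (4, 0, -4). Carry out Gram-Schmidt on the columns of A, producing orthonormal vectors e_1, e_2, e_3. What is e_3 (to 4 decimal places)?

e_3 = (0.8763, -0.4674, -0.1168)

e_1 = c_1/‖c_1‖ = (0, 1, -4)/4.1231 = (0.0000, 0.2425, -0.9701).
r_{12} = e_1·c_2 = 2.1828.
u_2 = c_2 − 2.1828·e_1 = (-2.0000, -3.5294, -0.8824).
‖u_2‖ = 4.1515, so e_2 = (-0.4817, -0.8501, -0.2125).
r_{13} = e_1·c_3 = 3.8806; r_{23} = e_2·c_3 = -1.0769.
u_3 = c_3 − 3.8806·e_1 + 1.0769·e_2 = (3.4812, -1.8567, -0.4642).
‖u_3‖ = 3.9726, so e_3 = (0.8763, -0.4674, -0.1168).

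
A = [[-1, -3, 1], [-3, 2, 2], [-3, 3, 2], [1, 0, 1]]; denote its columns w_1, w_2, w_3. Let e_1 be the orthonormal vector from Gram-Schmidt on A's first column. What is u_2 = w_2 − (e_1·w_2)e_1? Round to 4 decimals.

w_1 = (-1, -3, -3, 1); ‖w_1‖ = 4.4721, so e_1 = (-0.2236, -0.6708, -0.6708, 0.2236).
e_1·w_2 = (-0.2236)·(-3) + (-0.6708)·2 + (-0.6708)·3 + 0.2236·0 = -2.6833.
u_2 = w_2 + 2.6833·e_1 = (-3.6000, 0.2000, 1.2000, 0.6000).

u_2 = (-3.6000, 0.2000, 1.2000, 0.6000)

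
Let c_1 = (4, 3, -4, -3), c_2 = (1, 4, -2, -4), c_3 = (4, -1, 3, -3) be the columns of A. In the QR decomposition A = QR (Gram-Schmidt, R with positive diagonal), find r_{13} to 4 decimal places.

r_{13} = 1.4142

c_1 = (4, 3, -4, -3); ‖c_1‖ = 7.0711, so q_1 = (0.5657, 0.4243, -0.5657, -0.4243).
r_{13} = q_1·c_3 = 1.4142.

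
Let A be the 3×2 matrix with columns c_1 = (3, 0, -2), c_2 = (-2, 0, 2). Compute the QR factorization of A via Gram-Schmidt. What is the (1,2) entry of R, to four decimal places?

r_{12} = -2.7735

c_1 = (3, 0, -2); ‖c_1‖ = 3.6056, so q_1 = (0.8321, 0.0000, -0.5547).
r_{12} = q_1·c_2 = -2.7735.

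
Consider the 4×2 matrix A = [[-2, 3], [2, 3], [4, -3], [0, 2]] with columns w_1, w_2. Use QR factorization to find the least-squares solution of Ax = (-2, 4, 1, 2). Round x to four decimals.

w_1 = (-2, 2, 4, 0); ‖w_1‖ = 4.8990, so e_1 = (-0.4082, 0.4082, 0.8165, 0.0000).
e_1·w_2 = (-0.4082)·3 + 0.4082·3 + 0.8165·(-3) + 0.0000·2 = -2.4495.
u_2 = w_2 + 2.4495·e_1 = (2.0000, 4.0000, -1.0000, 2.0000).
‖u_2‖ = 5.0000, so e_2 = (0.4000, 0.8000, -0.2000, 0.4000).
Qᵀb = (3.2660, 3.0000).
Back-substitute: x_2 = 3.0000/5.0000 = 0.6000.
x_1 = (3.2660 + 2.4495·0.6000)/4.8990 = 0.9667.

x = (0.9667, 0.6000)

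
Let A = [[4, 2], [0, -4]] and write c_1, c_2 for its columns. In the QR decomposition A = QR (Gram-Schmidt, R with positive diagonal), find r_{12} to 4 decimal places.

c_1 = (4, 0); ‖c_1‖ = 4.0000, so e_1 = (1.0000, 0.0000).
r_{12} = e_1·c_2 = 2.0000.

r_{12} = 2.0000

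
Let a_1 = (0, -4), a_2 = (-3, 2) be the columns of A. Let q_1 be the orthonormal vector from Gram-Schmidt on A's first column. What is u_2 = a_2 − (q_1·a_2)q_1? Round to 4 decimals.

a_1 = (0, -4); ‖a_1‖ = 4.0000, so q_1 = (0.0000, -1.0000).
q_1·a_2 = 0.0000·(-3) + (-1.0000)·2 = -2.0000.
u_2 = a_2 + 2.0000·q_1 = (-3.0000, 0.0000).

u_2 = (-3.0000, 0.0000)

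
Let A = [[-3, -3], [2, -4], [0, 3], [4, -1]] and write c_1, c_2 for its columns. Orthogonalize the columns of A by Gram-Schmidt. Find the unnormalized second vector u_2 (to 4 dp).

q_1 = c_1/‖c_1‖ = (-3, 2, 0, 4)/5.3852 = (-0.5571, 0.3714, 0.0000, 0.7428).
r_{12} = q_1·c_2 = -0.5571.
u_2 = c_2 + 0.5571·q_1 = (-3.3103, -3.7931, 3.0000, -0.5862).

u_2 = (-3.3103, -3.7931, 3.0000, -0.5862)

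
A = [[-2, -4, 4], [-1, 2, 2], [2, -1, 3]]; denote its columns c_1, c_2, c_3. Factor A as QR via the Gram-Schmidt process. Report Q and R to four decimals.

Q = [[-0.6667, -0.7096, 0.2281], [-0.3333, 0.5575, 0.7603], [0.6667, -0.4308, 0.6082]], R = [[3.0000, 1.3333, -1.3333], [0.0000, 4.3843, -3.0158], [0.0000, 0.0000, 4.2576]]

c_1 = (-2, -1, 2); ‖c_1‖ = 3.0000, so e_1 = (-0.6667, -0.3333, 0.6667).
e_1·c_2 = (-0.6667)·(-4) + (-0.3333)·2 + 0.6667·(-1) = 1.3333.
u_2 = c_2 − 1.3333·e_1 = (-3.1111, 2.4444, -1.8889).
‖u_2‖ = 4.3843, so e_2 = (-0.7096, 0.5575, -0.4308).
e_1·c_3 = (-0.6667)·4 + (-0.3333)·2 + 0.6667·3 = -1.3333; e_2·c_3 = (-0.7096)·4 + 0.5575·2 + (-0.4308)·3 = -3.0158.
u_3 = c_3 + 1.3333·e_1 + 3.0158·e_2 = (0.9711, 3.2370, 2.5896).
‖u_3‖ = 4.2576, so e_3 = (0.2281, 0.7603, 0.6082).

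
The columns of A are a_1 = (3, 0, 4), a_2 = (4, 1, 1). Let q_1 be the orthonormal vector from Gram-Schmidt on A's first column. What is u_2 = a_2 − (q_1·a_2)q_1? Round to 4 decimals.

u_2 = (2.0800, 1.0000, -1.5600)

q_1 = a_1/‖a_1‖ = (3, 0, 4)/5.0000 = (0.6000, 0.0000, 0.8000).
r_{12} = q_1·a_2 = 3.2000.
u_2 = a_2 − 3.2000·q_1 = (2.0800, 1.0000, -1.5600).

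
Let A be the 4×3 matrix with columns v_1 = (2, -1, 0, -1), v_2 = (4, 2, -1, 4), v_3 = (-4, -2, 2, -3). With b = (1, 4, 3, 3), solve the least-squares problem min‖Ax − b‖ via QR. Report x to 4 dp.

x = (-0.6426, 2.4595, 2.0210)

v_1 = (2, -1, 0, -1); ‖v_1‖ = 2.4495, so e_1 = (0.8165, -0.4082, 0.0000, -0.4082).
e_1·v_2 = 0.8165·4 + (-0.4082)·2 + 0.0000·(-1) + (-0.4082)·4 = 0.8165.
u_2 = v_2 − 0.8165·e_1 = (3.3333, 2.3333, -1.0000, 4.3333).
‖u_2‖ = 6.0277, so e_2 = (0.5530, 0.3871, -0.1659, 0.7189).
e_1·v_3 = 0.8165·(-4) + (-0.4082)·(-2) + 0.0000·2 + (-0.4082)·(-3) = -1.2247; e_2·v_3 = 0.5530·(-4) + 0.3871·(-2) + (-0.1659)·2 + 0.7189·(-3) = -5.4747.
u_3 = v_3 + 1.2247·e_1 + 5.4747·e_2 = (0.0275, -0.3807, 1.0917, 0.4358).
‖u_3‖ = 1.2359, so e_3 = (0.0223, -0.3081, 0.8833, 0.3526).
Qᵀb = (-2.0412, 3.7604, 2.4978).
Back-substitute: x_3 = 2.4978/1.2359 = 2.0210.
x_2 = (3.7604 + 5.4747·2.0210)/6.0277 = 2.4595.
x_1 = (-2.0412 − 0.8165·2.4595 + 1.2247·2.0210)/2.4495 = -0.6426.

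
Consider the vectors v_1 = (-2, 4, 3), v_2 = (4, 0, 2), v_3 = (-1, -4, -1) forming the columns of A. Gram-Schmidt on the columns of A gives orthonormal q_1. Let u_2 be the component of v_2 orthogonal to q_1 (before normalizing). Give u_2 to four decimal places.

v_1 = (-2, 4, 3); ‖v_1‖ = 5.3852, so q_1 = (-0.3714, 0.7428, 0.5571).
q_1·v_2 = (-0.3714)·4 + 0.7428·0 + 0.5571·2 = -0.3714.
u_2 = v_2 + 0.3714·q_1 = (3.8621, 0.2759, 2.2069).

u_2 = (3.8621, 0.2759, 2.2069)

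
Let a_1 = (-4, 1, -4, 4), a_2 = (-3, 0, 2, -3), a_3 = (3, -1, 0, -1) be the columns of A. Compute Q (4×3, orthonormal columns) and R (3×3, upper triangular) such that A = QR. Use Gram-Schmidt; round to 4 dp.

Q = [[-0.5714, -0.8030, 0.0537], [0.1429, 0.0359, -0.4969], [-0.5714, 0.2961, -0.6949], [0.5714, -0.5159, -0.5170]], R = [[7.0000, -1.1429, -2.4286], [0.0000, 4.5491, -1.9291], [0.0000, 0.0000, 1.1750]]

a_1 = (-4, 1, -4, 4); ‖a_1‖ = 7.0000, so q_1 = (-0.5714, 0.1429, -0.5714, 0.5714).
q_1·a_2 = (-0.5714)·(-3) + 0.1429·0 + (-0.5714)·2 + 0.5714·(-3) = -1.1429.
u_2 = a_2 + 1.1429·q_1 = (-3.6531, 0.1633, 1.3469, -2.3469).
‖u_2‖ = 4.5491, so q_2 = (-0.8030, 0.0359, 0.2961, -0.5159).
q_1·a_3 = (-0.5714)·3 + 0.1429·(-1) + (-0.5714)·0 + 0.5714·(-1) = -2.4286; q_2·a_3 = (-0.8030)·3 + 0.0359·(-1) + 0.2961·0 + (-0.5159)·(-1) = -1.9291.
u_3 = a_3 + 2.4286·q_1 + 1.9291·q_2 = (0.0631, -0.5838, -0.8166, -0.6075).
‖u_3‖ = 1.1750, so q_3 = (0.0537, -0.4969, -0.6949, -0.5170).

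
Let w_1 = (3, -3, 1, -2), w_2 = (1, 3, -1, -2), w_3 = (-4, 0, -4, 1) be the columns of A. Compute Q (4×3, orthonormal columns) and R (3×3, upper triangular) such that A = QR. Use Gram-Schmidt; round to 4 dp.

w_1 = (3, -3, 1, -2); ‖w_1‖ = 4.7958, so q_1 = (0.6255, -0.6255, 0.2085, -0.4170).
q_1·w_2 = 0.6255·1 + (-0.6255)·3 + 0.2085·(-1) + (-0.4170)·(-2) = -0.6255.
u_2 = w_2 + 0.6255·q_1 = (1.3913, 2.6087, -0.8696, -2.2609).
‖u_2‖ = 3.8221, so q_2 = (0.3640, 0.6825, -0.2275, -0.5915).
q_1·w_3 = 0.6255·(-4) + (-0.6255)·0 + 0.2085·(-4) + (-0.4170)·1 = -3.7533; q_2·w_3 = 0.3640·(-4) + 0.6825·0 + (-0.2275)·(-4) + (-0.5915)·1 = -1.1375.
u_3 = w_3 + 3.7533·q_1 + 1.1375·q_2 = (-1.2381, -1.5714, -3.4762, -1.2381).
‖u_3‖ = 4.1975, so q_3 = (-0.2950, -0.3744, -0.8282, -0.2950).

Q = [[0.6255, 0.3640, -0.2950], [-0.6255, 0.6825, -0.3744], [0.2085, -0.2275, -0.8282], [-0.4170, -0.5915, -0.2950]], R = [[4.7958, -0.6255, -3.7533], [0.0000, 3.8221, -1.1375], [0.0000, 0.0000, 4.1975]]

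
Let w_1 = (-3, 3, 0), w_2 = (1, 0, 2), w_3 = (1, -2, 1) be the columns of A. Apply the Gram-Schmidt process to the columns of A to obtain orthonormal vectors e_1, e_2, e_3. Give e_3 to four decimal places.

e_1 = w_1/‖w_1‖ = (-3, 3, 0)/4.2426 = (-0.7071, 0.7071, 0.0000).
r_{12} = e_1·w_2 = -0.7071.
u_2 = w_2 + 0.7071·e_1 = (0.5000, 0.5000, 2.0000).
‖u_2‖ = 2.1213, so e_2 = (0.2357, 0.2357, 0.9428).
r_{13} = e_1·w_3 = -2.1213; r_{23} = e_2·w_3 = 0.7071.
u_3 = w_3 + 2.1213·e_1 − 0.7071·e_2 = (-0.6667, -0.6667, 0.3333).
‖u_3‖ = 1.0000, so e_3 = (-0.6667, -0.6667, 0.3333).

e_3 = (-0.6667, -0.6667, 0.3333)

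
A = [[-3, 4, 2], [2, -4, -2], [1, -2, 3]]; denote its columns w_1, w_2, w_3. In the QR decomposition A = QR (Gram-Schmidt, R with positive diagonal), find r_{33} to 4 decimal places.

r_{33} = 3.5777

w_1 = (-3, 2, 1); ‖w_1‖ = 3.7417, so q_1 = (-0.8018, 0.5345, 0.2673).
q_1·w_2 = (-0.8018)·4 + 0.5345·(-4) + 0.2673·(-2) = -5.8797.
u_2 = w_2 + 5.8797·q_1 = (-0.7143, -0.8571, -0.4286).
‖u_2‖ = 1.1952, so q_2 = (-0.5976, -0.7171, -0.3586).
q_1·w_3 = (-0.8018)·2 + 0.5345·(-2) + 0.2673·3 = -1.8708; q_2·w_3 = (-0.5976)·2 + (-0.7171)·(-2) + (-0.3586)·3 = -0.8367.
u_3 = w_3 + 1.8708·q_1 + 0.8367·q_2 = (0.0000, -1.6000, 3.2000).
r_{33} = ‖u_3‖ = 3.5777.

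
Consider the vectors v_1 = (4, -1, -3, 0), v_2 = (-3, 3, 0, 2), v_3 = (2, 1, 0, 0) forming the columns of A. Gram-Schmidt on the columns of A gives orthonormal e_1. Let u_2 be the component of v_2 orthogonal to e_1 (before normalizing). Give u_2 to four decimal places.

e_1 = v_1/‖v_1‖ = (4, -1, -3, 0)/5.0990 = (0.7845, -0.1961, -0.5883, 0.0000).
r_{12} = e_1·v_2 = -2.9417.
u_2 = v_2 + 2.9417·e_1 = (-0.6923, 2.4231, -1.7308, 2.0000).

u_2 = (-0.6923, 2.4231, -1.7308, 2.0000)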